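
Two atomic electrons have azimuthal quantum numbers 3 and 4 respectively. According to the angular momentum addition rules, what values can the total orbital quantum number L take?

The total orbital quantum number L ranges from |l₁ − l₂| to l₁ + l₂ in integer steps.
L ∈ {1, 2, 3, 4, 5, 6, 7}.

L = 1, 2, 3, 4, 5, 6, 7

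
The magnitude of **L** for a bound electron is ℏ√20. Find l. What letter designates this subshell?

(|L|/ℏ)² = l(l+1) = 20.
l² + l − 20 = 0 ⇒ l = 4.

l = 4 (g orbital)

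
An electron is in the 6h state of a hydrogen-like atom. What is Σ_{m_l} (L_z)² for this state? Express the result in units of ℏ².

Σ(L_z)² = 110 ℏ²

For 6h, l = 5.
m_l runs from −5 to 5, i.e. {-5, -4, -3, -2, -1, 0, 1, 2, 3, 4, 5}.
Σ m_l² = l(l+1)(2l+1)/3 = 5·6·11/3 = 110.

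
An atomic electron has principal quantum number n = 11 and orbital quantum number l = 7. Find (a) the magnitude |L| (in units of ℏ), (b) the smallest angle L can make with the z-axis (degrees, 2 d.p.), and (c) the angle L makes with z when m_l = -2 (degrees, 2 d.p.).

|L| = ℏ√(7·8) = 2√14 ℏ ≈ 7.483ℏ.
cos θ_min = 7/√56, so θ_min ≈ 20.70°.
For m_l = -2: cos θ = -2/√56, θ ≈ 105.50°.

|L| = 2√14 ℏ ≈ 7.483ℏ; θ_min ≈ 20.70°; θ(m_l=-2) ≈ 105.50°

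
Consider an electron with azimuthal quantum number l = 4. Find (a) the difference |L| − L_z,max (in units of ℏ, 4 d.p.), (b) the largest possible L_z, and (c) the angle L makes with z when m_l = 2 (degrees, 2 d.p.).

|L| − L_z,max = (2√5 − 4)ℏ ≈ 0.4721ℏ.
L_z,max = lℏ = 4ℏ.
For m_l = 2: cos θ = 2/√20, θ ≈ 63.43°.

|L|−L_z,max ≈ 0.4721ℏ; L_z,max = 4ℏ; θ(m_l=2) ≈ 63.43°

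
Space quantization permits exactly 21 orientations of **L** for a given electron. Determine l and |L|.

2l + 1 = 21 ⇒ l = 10.
Then |L| = √(l(l+1)) ℏ = √110 ℏ.

l = 10, |L| = √110 ℏ ≈ 10.488ℏ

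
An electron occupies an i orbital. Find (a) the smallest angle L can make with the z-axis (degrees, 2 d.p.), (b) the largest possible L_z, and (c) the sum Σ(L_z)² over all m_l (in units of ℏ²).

For an i orbital, l = 6.
cos θ_min = 6/√42, so θ_min ≈ 22.21°.
L_z,max = lℏ = 6ℏ.
Σ m_l² = 182, so Σ(L_z)² = 182 ℏ².

θ_min ≈ 22.21°; L_z,max = 6ℏ; Σ(L_z)² = 182 ℏ²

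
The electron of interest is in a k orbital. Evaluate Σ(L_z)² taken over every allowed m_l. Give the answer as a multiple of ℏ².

For a k orbital, l = 7.
The allowed m_l values are -7, -6, -5, -4, -3, -2, -1, 0, 1, 2, 3, 4, 5, 6, 7.
Summing m² from −7 to 7: Σ m_l² = 280.

Σ(L_z)² = 280 ℏ²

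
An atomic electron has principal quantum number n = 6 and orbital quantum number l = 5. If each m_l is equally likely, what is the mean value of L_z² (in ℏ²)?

⟨L_z²⟩ = 10 ℏ²

m_l runs from −5 to 5, i.e. {-5, -4, -3, -2, -1, 0, 1, 2, 3, 4, 5}.
⟨L_z²⟩ = ℏ²·(Σ m_l²)/(2l+1) = ℏ²·110/11 = 10ℏ².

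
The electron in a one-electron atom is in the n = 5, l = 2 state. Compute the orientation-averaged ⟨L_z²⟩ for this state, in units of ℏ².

⟨L_z²⟩ = 2 ℏ²

The allowed m_l values are -2, -1, 0, 1, 2.
⟨L_z²⟩ = ℏ²·l(l+1)/3 = 2ℏ².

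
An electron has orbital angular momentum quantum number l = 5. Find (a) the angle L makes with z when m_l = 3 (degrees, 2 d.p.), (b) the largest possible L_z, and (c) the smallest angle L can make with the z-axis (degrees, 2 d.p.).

For m_l = 3: cos θ = 3/√30, θ ≈ 56.79°.
L_z,max = lℏ = 5ℏ.
cos θ_min = 5/√30, so θ_min ≈ 24.09°.

θ(m_l=3) ≈ 56.79°; L_z,max = 5ℏ; θ_min ≈ 24.09°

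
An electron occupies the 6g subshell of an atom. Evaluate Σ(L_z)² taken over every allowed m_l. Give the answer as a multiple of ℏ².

For 6g, l = 4.
m_l runs from −4 to 4, i.e. {-4, -3, -2, -1, 0, 1, 2, 3, 4}.
Σ m_l² = 2·(1 + 4 + 9 + 16) = 60.

Σ(L_z)² = 60 ℏ²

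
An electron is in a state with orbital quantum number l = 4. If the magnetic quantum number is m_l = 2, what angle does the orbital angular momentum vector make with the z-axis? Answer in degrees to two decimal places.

θ ≈ 63.43°

|L| = ℏ√(l(l+1)) = 2√5 ℏ.
L_z = m_l ℏ = 2ℏ.
cos θ = L_z/|L| = 2/√20, so θ ≈ 63.43°.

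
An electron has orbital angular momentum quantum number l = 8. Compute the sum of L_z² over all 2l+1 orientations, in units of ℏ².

The allowed m_l values are -8, -7, -6, -5, -4, -3, -2, -1, 0, 1, 2, 3, 4, 5, 6, 7, 8.
Summing m² from −8 to 8: Σ m_l² = 408.

Σ(L_z)² = 408 ℏ²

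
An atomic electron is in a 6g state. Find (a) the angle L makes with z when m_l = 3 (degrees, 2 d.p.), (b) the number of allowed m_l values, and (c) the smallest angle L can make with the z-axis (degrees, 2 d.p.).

θ(m_l=3) ≈ 47.87°; 9 values; θ_min ≈ 26.57°

The 6g subshell has l = 4.
For m_l = 3: cos θ = 3/√20, θ ≈ 47.87°.
There are 2l+1 = 9 values of m_l.
cos θ_min = 4/√20, so θ_min ≈ 26.57°.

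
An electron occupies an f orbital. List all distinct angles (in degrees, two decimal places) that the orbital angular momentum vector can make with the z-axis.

The letter f corresponds to l = 3.
|L| = √(l(l+1)) ℏ = 2√3 ℏ.
cos θ = m_l/√12 for each m_l ∈ {-3, -2, -1, 0, 1, 2, 3}.

θ ∈ {30.00°, 54.74°, 73.22°, 90.00°, 106.78°, 125.26°, 150.00°}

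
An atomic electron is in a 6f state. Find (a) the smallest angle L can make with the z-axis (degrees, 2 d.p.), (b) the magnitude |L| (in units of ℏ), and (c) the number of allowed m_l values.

θ_min ≈ 30.00°; |L| = 2√3 ℏ ≈ 3.464ℏ; 7 values

6f means n = 6, l = 3.
cos θ_min = 3/√12, so θ_min ≈ 30.00°.
|L| = ℏ√(3·4) = 2√3 ℏ ≈ 3.464ℏ.
There are 2l+1 = 7 values of m_l.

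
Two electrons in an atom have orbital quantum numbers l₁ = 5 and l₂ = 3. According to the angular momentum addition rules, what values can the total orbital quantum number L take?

By the triangle rule, |l₁ − l₂| ≤ L ≤ l₁ + l₂.
So L can be 2, 3, 4, 5, 6, 7, 8.

L = 2, 3, 4, 5, 6, 7, 8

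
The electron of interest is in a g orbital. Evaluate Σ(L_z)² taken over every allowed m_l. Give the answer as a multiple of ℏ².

G corresponds to l = 4.
m_l ∈ {-4, -3, -2, -1, 0, 1, 2, 3, 4}.
Σ m_l² = l(l+1)(2l+1)/3 = 4·5·9/3 = 60.

Σ(L_z)² = 60 ℏ²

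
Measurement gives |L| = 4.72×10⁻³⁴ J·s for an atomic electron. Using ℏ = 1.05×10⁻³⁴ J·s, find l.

l = 4

|L|/ℏ = (4.72×10⁻³⁴)/(1.05×10⁻³⁴) ≈ 4.495.
(|L|/ℏ)² = l(l+1) ≈ 20.21 ⇒ l = 4.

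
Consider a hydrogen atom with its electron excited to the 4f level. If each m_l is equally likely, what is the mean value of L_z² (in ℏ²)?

⟨L_z²⟩ = 4 ℏ²

The 4f level has l = 3.
m_l runs from −3 to 3, i.e. {-3, -2, -1, 0, 1, 2, 3}.
⟨L_z²⟩ = ℏ²·(Σ m_l²)/(2l+1) = ℏ²·28/7 = 4ℏ².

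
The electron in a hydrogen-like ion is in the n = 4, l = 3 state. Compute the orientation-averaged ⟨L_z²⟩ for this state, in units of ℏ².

⟨L_z²⟩ = 4 ℏ²

m_l ∈ {-3, -2, -1, 0, 1, 2, 3}.
⟨L_z²⟩ = ℏ²·l(l+1)/3 = 4ℏ².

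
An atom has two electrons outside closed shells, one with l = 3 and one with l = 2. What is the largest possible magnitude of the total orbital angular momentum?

|L_tot|_max = √30 ℏ ≈ 5.477ℏ

Angular momentum addition gives L = |l₁ − l₂|, …, l₁ + l₂.
L ∈ {1, 2, 3, 4, 5}.
The largest magnitude corresponds to L = 5: |L_tot| = ℏ√(5·6) = √30 ℏ.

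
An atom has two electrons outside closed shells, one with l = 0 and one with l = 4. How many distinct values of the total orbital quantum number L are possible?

L runs from |0 − 4| = 4 to 0 + 4 = 4.
Allowed values: L = 4.
That is 1 value.

1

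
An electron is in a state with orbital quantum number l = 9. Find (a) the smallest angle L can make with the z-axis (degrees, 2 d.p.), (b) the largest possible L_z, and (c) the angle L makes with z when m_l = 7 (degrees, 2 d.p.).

cos θ_min = 9/√90, so θ_min ≈ 18.43°.
L_z,max = lℏ = 9ℏ.
For m_l = 7: cos θ = 7/√90, θ ≈ 42.45°.

θ_min ≈ 18.43°; L_z,max = 9ℏ; θ(m_l=7) ≈ 42.45°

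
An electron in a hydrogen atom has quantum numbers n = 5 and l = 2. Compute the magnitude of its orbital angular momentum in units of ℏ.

|L| = ℏ√(l(l+1)) = ℏ√(2·3) = √6 ℏ

|L| = √6 ℏ ≈ 2.449ℏ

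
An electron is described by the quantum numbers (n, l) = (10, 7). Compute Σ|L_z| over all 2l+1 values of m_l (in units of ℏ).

m_l ∈ {-7, -6, -5, -4, -3, -2, -1, 0, 1, 2, 3, 4, 5, 6, 7}.
Σ|m_l| = 2(1+2+…+7) = 56.

Σ|L_z| = 56 ℏ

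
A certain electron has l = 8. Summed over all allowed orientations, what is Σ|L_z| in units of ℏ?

m_l ∈ {-8, -7, -6, -5, -4, -3, -2, -1, 0, 1, 2, 3, 4, 5, 6, 7, 8}.
Σ|m_l| = 2·8(8+1)/2 = 72.

Σ|L_z| = 72 ℏ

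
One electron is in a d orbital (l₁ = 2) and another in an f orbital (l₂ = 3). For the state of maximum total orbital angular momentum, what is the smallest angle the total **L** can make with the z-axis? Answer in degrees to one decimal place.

By the triangle rule, |l₁ − l₂| ≤ L ≤ l₁ + l₂.
Allowed values: L = 1, 2, 3, 4, 5.
The maximum is L = 5, with |L_tot| = ℏ√(5·6) = √30 ℏ.
The minimum angle with z is arccos(5/√30) ≈ 24.1°.

θ_min ≈ 24.1°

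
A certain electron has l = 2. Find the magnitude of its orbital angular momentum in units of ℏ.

|L| = √6 ℏ ≈ 2.449ℏ

|L| = ℏ√(l(l+1)) = ℏ√(2·3) = √6 ℏ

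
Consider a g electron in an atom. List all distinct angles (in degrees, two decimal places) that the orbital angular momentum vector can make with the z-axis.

θ ∈ {26.57°, 47.87°, 63.43°, 77.08°, 90.00°, 102.92°, 116.57°, 132.13°, 153.43°}

The letter g corresponds to l = 4.
|L| = √(l(l+1)) ℏ = 2√5 ℏ.
cos θ = m_l/√20 for each m_l ∈ {-4, -3, -2, -1, 0, 1, 2, 3, 4}.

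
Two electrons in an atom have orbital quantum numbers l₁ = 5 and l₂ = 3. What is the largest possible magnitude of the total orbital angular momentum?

|L_tot|_max = 6√2 ℏ ≈ 8.485ℏ

L runs from |5 − 3| = 2 to 5 + 3 = 8.
L ∈ {2, 3, 4, 5, 6, 7, 8}.
The largest magnitude corresponds to L = 8: |L_tot| = ℏ√(8·9) = 6√2 ℏ.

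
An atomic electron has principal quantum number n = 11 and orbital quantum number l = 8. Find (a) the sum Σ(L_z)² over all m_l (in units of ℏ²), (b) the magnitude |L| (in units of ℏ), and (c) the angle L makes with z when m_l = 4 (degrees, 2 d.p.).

Σ m_l² = 408, so Σ(L_z)² = 408 ℏ².
|L| = ℏ√(8·9) = 6√2 ℏ ≈ 8.485ℏ.
For m_l = 4: cos θ = 4/√72, θ ≈ 61.87°.

Σ(L_z)² = 408 ℏ²; |L| = 6√2 ℏ ≈ 8.485ℏ; θ(m_l=4) ≈ 61.87°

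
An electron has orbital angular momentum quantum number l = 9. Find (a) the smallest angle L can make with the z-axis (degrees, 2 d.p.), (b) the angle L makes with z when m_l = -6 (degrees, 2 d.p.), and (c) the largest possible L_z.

cos θ_min = 9/√90, so θ_min ≈ 18.43°.
For m_l = -6: cos θ = -6/√90, θ ≈ 129.23°.
L_z,max = lℏ = 9ℏ.

θ_min ≈ 18.43°; θ(m_l=-6) ≈ 129.23°; L_z,max = 9ℏ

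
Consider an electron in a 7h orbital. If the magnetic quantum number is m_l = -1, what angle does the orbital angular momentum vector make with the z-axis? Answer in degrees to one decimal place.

The 7h subshell has l = 5.
|L| = ℏ√(l(l+1)) = √30 ℏ.
L_z = m_l ℏ = −1ℏ.
cos θ = L_z/|L| = -1/√30, so θ ≈ 100.5°.

θ ≈ 100.5°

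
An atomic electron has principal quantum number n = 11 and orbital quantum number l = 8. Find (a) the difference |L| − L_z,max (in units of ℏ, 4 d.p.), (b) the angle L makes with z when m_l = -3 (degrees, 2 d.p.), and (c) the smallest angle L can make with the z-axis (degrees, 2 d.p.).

|L| − L_z,max = (6√2 − 8)ℏ ≈ 0.4853ℏ.
For m_l = -3: cos θ = -3/√72, θ ≈ 110.70°.
cos θ_min = 8/√72, so θ_min ≈ 19.47°.

|L|−L_z,max ≈ 0.4853ℏ; θ(m_l=-3) ≈ 110.70°; θ_min ≈ 19.47°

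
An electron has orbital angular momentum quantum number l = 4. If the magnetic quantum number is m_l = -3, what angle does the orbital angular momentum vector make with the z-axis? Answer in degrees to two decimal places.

θ ≈ 132.13°

|L| = √(l(l+1)) ℏ = 2√5 ℏ.
L_z = m_l ℏ = −3ℏ.
cos θ = L_z/|L| = -3/√20, so θ ≈ 132.13°.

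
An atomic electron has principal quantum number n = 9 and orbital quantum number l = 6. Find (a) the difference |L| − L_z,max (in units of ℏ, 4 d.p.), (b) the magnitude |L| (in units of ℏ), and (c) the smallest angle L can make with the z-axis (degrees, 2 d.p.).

|L|−L_z,max ≈ 0.4807ℏ; |L| = √42 ℏ ≈ 6.481ℏ; θ_min ≈ 22.21°

|L| − L_z,max = (√42 − 6)ℏ ≈ 0.4807ℏ.
|L| = ℏ√(6·7) = √42 ℏ ≈ 6.481ℏ.
cos θ_min = 6/√42, so θ_min ≈ 22.21°.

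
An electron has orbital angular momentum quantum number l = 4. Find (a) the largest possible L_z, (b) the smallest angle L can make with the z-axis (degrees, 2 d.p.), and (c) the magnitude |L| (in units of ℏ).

L_z,max = 4ℏ; θ_min ≈ 26.57°; |L| = 2√5 ℏ ≈ 4.472ℏ

L_z,max = lℏ = 4ℏ.
cos θ_min = 4/√20, so θ_min ≈ 26.57°.
|L| = ℏ√(4·5) = 2√5 ℏ ≈ 4.472ℏ.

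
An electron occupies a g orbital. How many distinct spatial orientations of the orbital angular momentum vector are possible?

A g state has l = 4.
The number of m_l values is 2l + 1 = 2·4 + 1 = 9.

9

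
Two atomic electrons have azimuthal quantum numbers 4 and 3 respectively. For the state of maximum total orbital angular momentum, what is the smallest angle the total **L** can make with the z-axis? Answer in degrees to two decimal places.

By the triangle rule, |l₁ − l₂| ≤ L ≤ l₁ + l₂.
Allowed values: L = 1, 2, 3, 4, 5, 6, 7.
The maximum is L = 7, with |L_tot| = ℏ√(7·8) = 2√14 ℏ.
The minimum angle with z is arccos(7/√56) ≈ 20.70°.

θ_min ≈ 20.70°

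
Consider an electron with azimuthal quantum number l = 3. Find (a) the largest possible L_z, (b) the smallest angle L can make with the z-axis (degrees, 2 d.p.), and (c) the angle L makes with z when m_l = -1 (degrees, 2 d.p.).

L_z,max = lℏ = 3ℏ.
cos θ_min = 3/√12, so θ_min ≈ 30.00°.
For m_l = -1: cos θ = -1/√12, θ ≈ 106.78°.

L_z,max = 3ℏ; θ_min ≈ 30.00°; θ(m_l=-1) ≈ 106.78°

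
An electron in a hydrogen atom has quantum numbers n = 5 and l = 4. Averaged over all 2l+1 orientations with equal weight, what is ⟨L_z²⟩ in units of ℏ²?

⟨L_z²⟩ = 6.667 ℏ²

The allowed m_l values are -4, -3, -2, -1, 0, 1, 2, 3, 4.
Average of L_z² over 9 states: 60/9 ℏ² = 6.667 ℏ².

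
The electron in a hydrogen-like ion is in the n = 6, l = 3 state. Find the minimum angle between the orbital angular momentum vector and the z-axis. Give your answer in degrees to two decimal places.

|L| = √(l(l+1)) ℏ = 2√3 ℏ.
The smallest angle corresponds to the largest L_z, i.e. m_l = l = 3, giving L_z = 3ℏ.
cos θ_min = 3/√12, so θ_min ≈ 30.00°.

θ_min ≈ 30.00°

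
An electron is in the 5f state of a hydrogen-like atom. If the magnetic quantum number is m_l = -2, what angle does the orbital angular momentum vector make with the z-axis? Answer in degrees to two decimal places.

θ ≈ 125.26°

5f means n = 5, l = 3.
|L| = √(l(l+1)) ℏ = 2√3 ℏ.
L_z = m_l ℏ = −2ℏ.
cos θ = L_z/|L| = -2/√12, so θ ≈ 125.26°.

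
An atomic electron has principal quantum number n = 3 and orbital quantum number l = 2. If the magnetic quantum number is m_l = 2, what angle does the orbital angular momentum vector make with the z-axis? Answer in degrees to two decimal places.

|L|² = l(l+1)ℏ² = 6ℏ², so |L| = √6 ℏ.
L_z = m_l ℏ = 2ℏ.
cos θ = L_z/|L| = 2/√6, so θ ≈ 35.26°.

θ ≈ 35.26°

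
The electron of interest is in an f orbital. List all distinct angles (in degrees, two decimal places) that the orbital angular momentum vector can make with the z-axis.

θ ∈ {30.00°, 54.74°, 73.22°, 90.00°, 106.78°, 125.26°, 150.00°}

For an f orbital, l = 3.
|L| = ℏ√(l(l+1)) = 2√3 ℏ.
cos θ = m_l/√12 for each m_l ∈ {-3, -2, -1, 0, 1, 2, 3}.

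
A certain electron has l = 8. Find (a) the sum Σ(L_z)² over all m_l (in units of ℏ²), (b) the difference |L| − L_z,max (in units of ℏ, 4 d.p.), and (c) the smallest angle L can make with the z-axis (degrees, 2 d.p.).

Σ m_l² = 408, so Σ(L_z)² = 408 ℏ².
|L| − L_z,max = (6√2 − 8)ℏ ≈ 0.4853ℏ.
cos θ_min = 8/√72, so θ_min ≈ 19.47°.

Σ(L_z)² = 408 ℏ²; |L|−L_z,max ≈ 0.4853ℏ; θ_min ≈ 19.47°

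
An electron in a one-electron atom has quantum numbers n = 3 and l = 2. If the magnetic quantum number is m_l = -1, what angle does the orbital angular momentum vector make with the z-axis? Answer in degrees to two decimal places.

θ ≈ 114.09°

|L| = √(l(l+1)) ℏ = √6 ℏ.
L_z = m_l ℏ = −1ℏ.
cos θ = L_z/|L| = -1/√6, so θ ≈ 114.09°.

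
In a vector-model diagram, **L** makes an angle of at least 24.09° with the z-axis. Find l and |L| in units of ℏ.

cos θ_min = l/√(l(l+1)) = √(l/(l+1)), so l/(l+1) = cos²(24.09°) = 0.8334.
Solving: l = 5.
Then |L| = ℏ√(5·6) = √30 ℏ.

l = 5, |L| = √30 ℏ ≈ 5.477ℏ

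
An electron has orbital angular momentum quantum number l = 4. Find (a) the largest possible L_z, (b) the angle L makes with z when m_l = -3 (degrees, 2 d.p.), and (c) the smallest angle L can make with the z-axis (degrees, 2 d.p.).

L_z,max = 4ℏ; θ(m_l=-3) ≈ 132.13°; θ_min ≈ 26.57°

L_z,max = lℏ = 4ℏ.
For m_l = -3: cos θ = -3/√20, θ ≈ 132.13°.
cos θ_min = 4/√20, so θ_min ≈ 26.57°.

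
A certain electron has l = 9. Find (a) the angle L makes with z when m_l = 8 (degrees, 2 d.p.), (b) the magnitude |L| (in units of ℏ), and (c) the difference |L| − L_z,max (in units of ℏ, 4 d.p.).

For m_l = 8: cos θ = 8/√90, θ ≈ 32.51°.
|L| = ℏ√(9·10) = 3√10 ℏ ≈ 9.487ℏ.
|L| − L_z,max = (3√10 − 9)ℏ ≈ 0.4868ℏ.

θ(m_l=8) ≈ 32.51°; |L| = 3√10 ℏ ≈ 9.487ℏ; |L|−L_z,max ≈ 0.4868ℏ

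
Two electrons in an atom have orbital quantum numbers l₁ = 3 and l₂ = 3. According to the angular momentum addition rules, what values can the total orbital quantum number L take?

L = 0, 1, 2, 3, 4, 5, 6

Angular momentum addition gives L = |l₁ − l₂|, …, l₁ + l₂.
So L can be 0, 1, 2, 3, 4, 5, 6.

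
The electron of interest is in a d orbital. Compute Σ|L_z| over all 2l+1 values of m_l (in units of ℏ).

A d state has l = 2.
m_l ∈ {-2, -1, 0, 1, 2}.
Σ|m_l| = 2(1+2+…+2) = 6.

Σ|L_z| = 6 ℏ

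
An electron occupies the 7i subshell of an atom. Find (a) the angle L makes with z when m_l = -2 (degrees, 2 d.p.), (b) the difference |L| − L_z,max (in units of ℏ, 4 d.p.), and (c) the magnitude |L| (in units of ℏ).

θ(m_l=-2) ≈ 107.98°; |L|−L_z,max ≈ 0.4807ℏ; |L| = √42 ℏ ≈ 6.481ℏ

The 7i subshell has l = 6.
For m_l = -2: cos θ = -2/√42, θ ≈ 107.98°.
|L| − L_z,max = (√42 − 6)ℏ ≈ 0.4807ℏ.
|L| = ℏ√(6·7) = √42 ℏ ≈ 6.481ℏ.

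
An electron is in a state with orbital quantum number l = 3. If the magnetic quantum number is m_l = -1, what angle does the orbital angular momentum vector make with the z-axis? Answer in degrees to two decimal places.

|L|² = l(l+1)ℏ² = 12ℏ², so |L| = 2√3 ℏ.
L_z = m_l ℏ = −1ℏ.
cos θ = L_z/|L| = -1/√12, so θ ≈ 106.78°.

θ ≈ 106.78°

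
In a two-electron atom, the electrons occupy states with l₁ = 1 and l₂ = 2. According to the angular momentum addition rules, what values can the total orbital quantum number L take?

L runs from |1 − 2| = 1 to 1 + 2 = 3.
Allowed values: L = 1, 2, 3.

L = 1, 2, 3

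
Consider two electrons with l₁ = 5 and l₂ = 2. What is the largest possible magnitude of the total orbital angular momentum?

The total orbital quantum number L ranges from |l₁ − l₂| to l₁ + l₂ in integer steps.
Allowed values: L = 3, 4, 5, 6, 7.
The largest magnitude corresponds to L = 7: |L_tot| = ℏ√(7·8) = 2√14 ℏ.

|L_tot|_max = 2√14 ℏ ≈ 7.483ℏ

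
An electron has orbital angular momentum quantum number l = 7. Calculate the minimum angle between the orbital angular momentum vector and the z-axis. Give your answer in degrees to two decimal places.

|L| = √(l(l+1)) ℏ = 2√14 ℏ.
The smallest angle corresponds to the largest L_z, i.e. m_l = l = 7, giving L_z = 7ℏ.
cos θ_min = 7/√56, so θ_min ≈ 20.70°.

θ_min ≈ 20.70°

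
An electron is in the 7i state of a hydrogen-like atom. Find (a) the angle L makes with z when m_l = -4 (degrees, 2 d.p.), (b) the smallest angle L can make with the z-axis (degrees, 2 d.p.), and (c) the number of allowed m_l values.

θ(m_l=-4) ≈ 128.11°; θ_min ≈ 22.21°; 13 values

The 7i subshell has l = 6.
For m_l = -4: cos θ = -4/√42, θ ≈ 128.11°.
cos θ_min = 6/√42, so θ_min ≈ 22.21°.
There are 2l+1 = 13 values of m_l.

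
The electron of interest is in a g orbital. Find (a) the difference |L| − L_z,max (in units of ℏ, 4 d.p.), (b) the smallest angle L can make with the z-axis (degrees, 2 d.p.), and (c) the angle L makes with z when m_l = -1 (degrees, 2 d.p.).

A g state has l = 4.
|L| − L_z,max = (2√5 − 4)ℏ ≈ 0.4721ℏ.
cos θ_min = 4/√20, so θ_min ≈ 26.57°.
For m_l = -1: cos θ = -1/√20, θ ≈ 102.92°.

|L|−L_z,max ≈ 0.4721ℏ; θ_min ≈ 26.57°; θ(m_l=-1) ≈ 102.92°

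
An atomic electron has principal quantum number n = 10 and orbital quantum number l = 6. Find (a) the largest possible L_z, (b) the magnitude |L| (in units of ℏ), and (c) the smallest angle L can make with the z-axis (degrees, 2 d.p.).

L_z,max = 6ℏ; |L| = √42 ℏ ≈ 6.481ℏ; θ_min ≈ 22.21°

L_z,max = lℏ = 6ℏ.
|L| = ℏ√(6·7) = √42 ℏ ≈ 6.481ℏ.
cos θ_min = 6/√42, so θ_min ≈ 22.21°.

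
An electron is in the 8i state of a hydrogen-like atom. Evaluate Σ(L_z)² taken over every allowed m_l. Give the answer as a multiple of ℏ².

Σ(L_z)² = 182 ℏ²

8i means n = 8, l = 6.
The allowed m_l values are -6, -5, -4, -3, -2, -1, 0, 1, 2, 3, 4, 5, 6.
Σ m_l² = l(l+1)(2l+1)/3 = 6·7·13/3 = 182.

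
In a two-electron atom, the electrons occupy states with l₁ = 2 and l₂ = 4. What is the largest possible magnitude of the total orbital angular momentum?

The total orbital quantum number L ranges from |l₁ − l₂| to l₁ + l₂ in integer steps.
Allowed values: L = 2, 3, 4, 5, 6.
The largest magnitude corresponds to L = 6: |L_tot| = ℏ√(6·7) = √42 ℏ.

|L_tot|_max = √42 ℏ ≈ 6.481ℏ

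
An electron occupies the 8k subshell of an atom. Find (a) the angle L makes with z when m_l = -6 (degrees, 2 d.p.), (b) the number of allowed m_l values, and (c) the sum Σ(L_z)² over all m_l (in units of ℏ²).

θ(m_l=-6) ≈ 143.30°; 15 values; Σ(L_z)² = 280 ℏ²

For 8k, l = 7.
For m_l = -6: cos θ = -6/√56, θ ≈ 143.30°.
There are 2l+1 = 15 values of m_l.
Σ m_l² = 280, so Σ(L_z)² = 280 ℏ².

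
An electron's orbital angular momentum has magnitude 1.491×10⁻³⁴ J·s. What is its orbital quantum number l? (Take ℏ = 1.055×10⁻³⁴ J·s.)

l = 1

In units of ℏ, |L| ≈ 1.413.
(|L|/ℏ)² = l(l+1) ≈ 2.00 ⇒ l = 1.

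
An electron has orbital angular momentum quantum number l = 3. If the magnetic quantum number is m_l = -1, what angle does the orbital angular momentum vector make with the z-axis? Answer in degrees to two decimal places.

|L|² = l(l+1)ℏ² = 12ℏ², so |L| = 2√3 ℏ.
L_z = m_l ℏ = −1ℏ.
cos θ = L_z/|L| = -1/√12, so θ ≈ 106.78°.

θ ≈ 106.78°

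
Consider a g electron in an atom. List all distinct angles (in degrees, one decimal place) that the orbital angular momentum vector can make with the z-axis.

θ ∈ {26.6°, 47.9°, 63.4°, 77.1°, 90.0°, 102.9°, 116.6°, 132.1°, 153.4°}

The letter g corresponds to l = 4.
|L| = ℏ√(l(l+1)) = 2√5 ℏ.
cos θ = m_l/√20 for each m_l ∈ {-4, -3, -2, -1, 0, 1, 2, 3, 4}.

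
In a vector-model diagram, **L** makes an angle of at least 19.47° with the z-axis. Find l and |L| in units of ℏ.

cos θ_min = l/√(l(l+1)) = √(l/(l+1)), so l/(l+1) = cos²(19.47°) = 0.8889.
Thus l = 0.8889/(1 − 0.8889) ≈ 8.
Then |L| = ℏ√(8·9) = 6√2 ℏ.

l = 8, |L| = 6√2 ℏ ≈ 8.485ℏ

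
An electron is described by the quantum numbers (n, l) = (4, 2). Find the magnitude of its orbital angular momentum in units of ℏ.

|L| = √6 ℏ ≈ 2.449ℏ

|L| = ℏ√(l(l+1)) = ℏ√(2·3) = √6 ℏ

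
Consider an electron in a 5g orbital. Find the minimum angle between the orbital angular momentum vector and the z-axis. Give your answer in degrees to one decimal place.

θ_min ≈ 26.6°

5g means n = 5, l = 4.
|L| = ℏ√(l(l+1)) = 2√5 ℏ.
The smallest angle corresponds to the largest L_z, i.e. m_l = l = 4, giving L_z = 4ℏ.
cos θ_min = 4/√20, so θ_min ≈ 26.6°.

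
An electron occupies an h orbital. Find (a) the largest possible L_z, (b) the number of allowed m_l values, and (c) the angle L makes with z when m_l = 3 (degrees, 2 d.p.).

The letter h corresponds to l = 5.
L_z,max = lℏ = 5ℏ.
There are 2l+1 = 11 values of m_l.
For m_l = 3: cos θ = 3/√30, θ ≈ 56.79°.

L_z,max = 5ℏ; 11 values; θ(m_l=3) ≈ 56.79°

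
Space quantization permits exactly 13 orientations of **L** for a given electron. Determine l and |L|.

l = 6, |L| = √42 ℏ ≈ 6.481ℏ

Since there are 2l+1 = 13 values of m_l, l = 6.
|L| = ℏ√(l(l+1)) = ℏ√(6·7) = √42 ℏ.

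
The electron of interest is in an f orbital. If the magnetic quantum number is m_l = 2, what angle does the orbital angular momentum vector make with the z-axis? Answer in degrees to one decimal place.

An f state has l = 3.
|L| = √(l(l+1)) ℏ = 2√3 ℏ.
L_z = m_l ℏ = 2ℏ.
cos θ = L_z/|L| = 2/√12, so θ ≈ 54.7°.

θ ≈ 54.7°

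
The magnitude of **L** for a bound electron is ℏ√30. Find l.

(|L|/ℏ)² = l(l+1) = 30.
The positive root is l = 5.

l = 5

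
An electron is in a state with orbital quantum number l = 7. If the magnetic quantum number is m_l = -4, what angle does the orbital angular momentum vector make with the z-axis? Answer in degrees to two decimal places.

|L|² = l(l+1)ℏ² = 56ℏ², so |L| = 2√14 ℏ.
L_z = m_l ℏ = −4ℏ.
cos θ = L_z/|L| = -4/√56, so θ ≈ 122.31°.

θ ≈ 122.31°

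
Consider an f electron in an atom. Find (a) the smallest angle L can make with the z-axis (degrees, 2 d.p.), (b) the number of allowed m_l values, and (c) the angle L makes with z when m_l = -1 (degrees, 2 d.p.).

θ_min ≈ 30.00°; 7 values; θ(m_l=-1) ≈ 106.78°

An f state has l = 3.
cos θ_min = 3/√12, so θ_min ≈ 30.00°.
There are 2l+1 = 7 values of m_l.
For m_l = -1: cos θ = -1/√12, θ ≈ 106.78°.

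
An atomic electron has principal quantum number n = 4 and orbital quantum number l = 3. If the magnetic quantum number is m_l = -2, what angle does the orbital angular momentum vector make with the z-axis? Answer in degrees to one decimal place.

θ ≈ 125.3°

|L| = √(l(l+1)) ℏ = 2√3 ℏ.
L_z = m_l ℏ = −2ℏ.
cos θ = L_z/|L| = -2/√12, so θ ≈ 125.3°.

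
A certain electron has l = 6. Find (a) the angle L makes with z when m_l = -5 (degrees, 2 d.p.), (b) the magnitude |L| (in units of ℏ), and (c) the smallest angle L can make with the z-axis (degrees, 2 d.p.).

For m_l = -5: cos θ = -5/√42, θ ≈ 140.49°.
|L| = ℏ√(6·7) = √42 ℏ ≈ 6.481ℏ.
cos θ_min = 6/√42, so θ_min ≈ 22.21°.

θ(m_l=-5) ≈ 140.49°; |L| = √42 ℏ ≈ 6.481ℏ; θ_min ≈ 22.21°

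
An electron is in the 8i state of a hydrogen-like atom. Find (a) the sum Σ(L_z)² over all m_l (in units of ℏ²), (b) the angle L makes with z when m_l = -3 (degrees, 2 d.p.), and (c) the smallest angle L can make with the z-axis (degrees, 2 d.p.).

The 8i subshell has l = 6.
Σ m_l² = 182, so Σ(L_z)² = 182 ℏ².
For m_l = -3: cos θ = -3/√42, θ ≈ 117.58°.
cos θ_min = 6/√42, so θ_min ≈ 22.21°.

Σ(L_z)² = 182 ℏ²; θ(m_l=-3) ≈ 117.58°; θ_min ≈ 22.21°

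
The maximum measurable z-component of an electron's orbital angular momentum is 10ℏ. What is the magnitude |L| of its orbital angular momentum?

L_z,max = lℏ, so l = 10.
Then |L| = ℏ√(10·11) = √110 ℏ.

|L| = √110 ℏ ≈ 10.488ℏ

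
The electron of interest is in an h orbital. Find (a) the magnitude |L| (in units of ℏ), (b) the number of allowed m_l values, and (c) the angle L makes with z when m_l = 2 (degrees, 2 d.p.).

The letter h corresponds to l = 5.
|L| = ℏ√(5·6) = √30 ℏ ≈ 5.477ℏ.
There are 2l+1 = 11 values of m_l.
For m_l = 2: cos θ = 2/√30, θ ≈ 68.58°.

|L| = √30 ℏ ≈ 5.477ℏ; 11 values; θ(m_l=2) ≈ 68.58°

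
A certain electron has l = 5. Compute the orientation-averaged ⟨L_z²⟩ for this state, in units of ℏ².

m_l runs from −5 to 5, i.e. {-5, -4, -3, -2, -1, 0, 1, 2, 3, 4, 5}.
Average of L_z² over 11 states: 110/11 ℏ² = 10 ℏ².

⟨L_z²⟩ = 10 ℏ²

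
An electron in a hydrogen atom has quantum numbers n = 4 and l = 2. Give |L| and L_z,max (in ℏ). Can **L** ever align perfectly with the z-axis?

|L| = √6 ℏ ≈ 2.4495ℏ, while L_z,max = lℏ = 2ℏ.
Since |L| > L_z,max, the vector can never point exactly along z; the closest it comes is θ_min = arccos(2/√6) ≈ 35.3°.

No: L_z,max = 2ℏ < |L| = √6 ℏ ≈ 2.449ℏ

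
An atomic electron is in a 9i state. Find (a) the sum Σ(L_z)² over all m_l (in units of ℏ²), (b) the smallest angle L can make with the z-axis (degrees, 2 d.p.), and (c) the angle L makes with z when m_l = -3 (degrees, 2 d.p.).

Σ(L_z)² = 182 ℏ²; θ_min ≈ 22.21°; θ(m_l=-3) ≈ 117.58°

9i means n = 9, l = 6.
Σ m_l² = 182, so Σ(L_z)² = 182 ℏ².
cos θ_min = 6/√42, so θ_min ≈ 22.21°.
For m_l = -3: cos θ = -3/√42, θ ≈ 117.58°.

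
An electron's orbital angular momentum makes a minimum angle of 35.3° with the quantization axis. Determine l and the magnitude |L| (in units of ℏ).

At minimum angle, m_l = l, so cos θ = l/√(l(l+1)); cos²θ = l/(l+1) = 0.6661.
Solving: l = 2.
Then |L| = ℏ√(2·3) = √6 ℏ.

l = 2, |L| = √6 ℏ ≈ 2.449ℏ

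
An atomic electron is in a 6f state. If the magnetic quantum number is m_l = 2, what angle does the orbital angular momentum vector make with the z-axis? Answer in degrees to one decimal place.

The 6f subshell has l = 3.
|L| = √(l(l+1)) ℏ = 2√3 ℏ.
L_z = m_l ℏ = 2ℏ.
cos θ = L_z/|L| = 2/√12, so θ ≈ 54.7°.

θ ≈ 54.7°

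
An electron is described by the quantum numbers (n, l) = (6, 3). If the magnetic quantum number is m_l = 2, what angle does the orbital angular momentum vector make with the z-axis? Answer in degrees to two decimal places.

|L|² = l(l+1)ℏ² = 12ℏ², so |L| = 2√3 ℏ.
L_z = m_l ℏ = 2ℏ.
cos θ = L_z/|L| = 2/√12, so θ ≈ 54.74°.

θ ≈ 54.74°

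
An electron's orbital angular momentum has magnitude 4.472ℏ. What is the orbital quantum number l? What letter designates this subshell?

l = 4 (g orbital)

Since |L|² = l(l+1)ℏ², l(l+1) = 20.
l² + l − 20 = 0 ⇒ l = 4.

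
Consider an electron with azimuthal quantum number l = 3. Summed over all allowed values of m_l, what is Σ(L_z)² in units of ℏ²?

m_l runs from −3 to 3, i.e. {-3, -2, -1, 0, 1, 2, 3}.
Σ m_l² = l(l+1)(2l+1)/3 = 3·4·7/3 = 28.

Σ(L_z)² = 28 ℏ²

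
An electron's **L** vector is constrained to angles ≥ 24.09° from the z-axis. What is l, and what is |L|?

At minimum angle, m_l = l, so cos θ = l/√(l(l+1)); cos²θ = l/(l+1) = 0.8334.
l = cos²θ/sin²θ ≈ 5.
Then |L| = ℏ√(5·6) = √30 ℏ.

l = 5, |L| = √30 ℏ ≈ 5.477ℏ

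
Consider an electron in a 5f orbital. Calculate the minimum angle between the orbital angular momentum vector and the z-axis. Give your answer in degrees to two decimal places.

5f means n = 5, l = 3.
|L| = ℏ√(l(l+1)) = 2√3 ℏ.
The smallest angle corresponds to the largest L_z, i.e. m_l = l = 3, giving L_z = 3ℏ.
cos θ_min = 3/√12, so θ_min ≈ 30.00°.

θ_min ≈ 30.00°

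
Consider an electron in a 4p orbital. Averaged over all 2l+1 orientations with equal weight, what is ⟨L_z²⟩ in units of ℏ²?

⟨L_z²⟩ = 0.6667 ℏ²

4p means n = 4, l = 1.
The allowed m_l values are -1, 0, 1.
⟨L_z²⟩ = ℏ²·l(l+1)/3 = 0.6667ℏ².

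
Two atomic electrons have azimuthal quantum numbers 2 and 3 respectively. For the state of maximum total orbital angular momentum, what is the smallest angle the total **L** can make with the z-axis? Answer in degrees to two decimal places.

The total orbital quantum number L ranges from |l₁ − l₂| to l₁ + l₂ in integer steps.
L ∈ {1, 2, 3, 4, 5}.
The maximum is L = 5, with |L_tot| = ℏ√(5·6) = √30 ℏ.
The minimum angle with z is arccos(5/√30) ≈ 24.09°.

θ_min ≈ 24.09°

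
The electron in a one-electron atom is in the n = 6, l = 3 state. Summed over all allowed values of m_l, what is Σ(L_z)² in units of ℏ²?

m_l ∈ {-3, -2, -1, 0, 1, 2, 3}.
Σ m_l² = 2·(1 + 4 + 9) = 28.

Σ(L_z)² = 28 ℏ²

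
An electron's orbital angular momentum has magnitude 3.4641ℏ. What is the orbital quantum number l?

l = 3

Since |L|² = l(l+1)ℏ², l(l+1) = 12.
The positive root is l = 3.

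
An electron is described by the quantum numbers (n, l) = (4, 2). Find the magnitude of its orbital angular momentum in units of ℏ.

|L| = ℏ√(l(l+1)) = ℏ√(2·3) = √6 ℏ

|L| = √6 ℏ ≈ 2.449ℏ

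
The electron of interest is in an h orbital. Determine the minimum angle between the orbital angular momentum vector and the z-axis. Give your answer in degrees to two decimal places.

θ_min ≈ 24.09°

For an h orbital, l = 5.
|L| = √(l(l+1)) ℏ = √30 ℏ.
The smallest angle corresponds to the largest L_z, i.e. m_l = l = 5, giving L_z = 5ℏ.
cos θ_min = 5/√30, so θ_min ≈ 24.09°.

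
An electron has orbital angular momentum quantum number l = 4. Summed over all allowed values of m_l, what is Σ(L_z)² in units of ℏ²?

Σ(L_z)² = 60 ℏ²

m_l runs from −4 to 4, i.e. {-4, -3, -2, -1, 0, 1, 2, 3, 4}.
Summing m² from −4 to 4: Σ m_l² = 60.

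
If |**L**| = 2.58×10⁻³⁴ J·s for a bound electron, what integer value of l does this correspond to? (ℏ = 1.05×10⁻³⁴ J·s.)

l = 2

|L|/ℏ = (2.58×10⁻³⁴)/(1.05×10⁻³⁴) ≈ 2.457.
(|L|/ℏ)² = l(l+1) ≈ 6.04 ⇒ l = 2.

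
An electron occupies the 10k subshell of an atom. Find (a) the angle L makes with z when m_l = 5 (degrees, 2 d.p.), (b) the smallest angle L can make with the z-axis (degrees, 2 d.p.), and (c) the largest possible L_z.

For 10k, l = 7.
For m_l = 5: cos θ = 5/√56, θ ≈ 48.08°.
cos θ_min = 7/√56, so θ_min ≈ 20.70°.
L_z,max = lℏ = 7ℏ.

θ(m_l=5) ≈ 48.08°; θ_min ≈ 20.70°; L_z,max = 7ℏ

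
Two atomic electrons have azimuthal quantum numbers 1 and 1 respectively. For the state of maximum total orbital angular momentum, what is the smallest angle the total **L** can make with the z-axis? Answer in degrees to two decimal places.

The total orbital quantum number L ranges from |l₁ − l₂| to l₁ + l₂ in integer steps.
L ∈ {0, 1, 2}.
The maximum is L = 2, with |L_tot| = ℏ√(2·3) = √6 ℏ.
The minimum angle with z is arccos(2/√6) ≈ 35.26°.

θ_min ≈ 35.26°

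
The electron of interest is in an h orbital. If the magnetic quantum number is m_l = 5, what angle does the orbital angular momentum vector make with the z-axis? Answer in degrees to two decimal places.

For an h orbital, l = 5.
|L| = √(l(l+1)) ℏ = √30 ℏ.
L_z = m_l ℏ = 5ℏ.
cos θ = L_z/|L| = 5/√30, so θ ≈ 24.09°.

θ ≈ 24.09°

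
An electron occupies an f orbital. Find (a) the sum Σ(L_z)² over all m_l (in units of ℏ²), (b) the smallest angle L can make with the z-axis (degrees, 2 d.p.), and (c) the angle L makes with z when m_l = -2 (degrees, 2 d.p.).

For an f orbital, l = 3.
Σ m_l² = 28, so Σ(L_z)² = 28 ℏ².
cos θ_min = 3/√12, so θ_min ≈ 30.00°.
For m_l = -2: cos θ = -2/√12, θ ≈ 125.26°.

Σ(L_z)² = 28 ℏ²; θ_min ≈ 30.00°; θ(m_l=-2) ≈ 125.26°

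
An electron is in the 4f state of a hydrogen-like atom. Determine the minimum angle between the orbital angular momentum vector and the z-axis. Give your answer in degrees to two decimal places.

For 4f, l = 3.
|L|² = l(l+1)ℏ² = 12ℏ², so |L| = 2√3 ℏ.
The smallest angle corresponds to the largest L_z, i.e. m_l = l = 3, giving L_z = 3ℏ.
cos θ_min = 3/√12, so θ_min ≈ 30.00°.

θ_min ≈ 30.00°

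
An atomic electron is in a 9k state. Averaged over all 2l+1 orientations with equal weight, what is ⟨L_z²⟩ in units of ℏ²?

⟨L_z²⟩ = 18.67 ℏ²

9k means n = 9, l = 7.
m_l runs from −7 to 7, i.e. {-7, -6, -5, -4, -3, -2, -1, 0, 1, 2, 3, 4, 5, 6, 7}.
⟨L_z²⟩ = ℏ²·(Σ m_l²)/(2l+1) = ℏ²·280/15 = 18.67ℏ².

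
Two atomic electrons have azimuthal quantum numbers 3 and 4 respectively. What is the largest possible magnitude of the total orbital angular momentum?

The total orbital quantum number L ranges from |l₁ − l₂| to l₁ + l₂ in integer steps.
L ∈ {1, 2, 3, 4, 5, 6, 7}.
The largest magnitude corresponds to L = 7: |L_tot| = ℏ√(7·8) = 2√14 ℏ.

|L_tot|_max = 2√14 ℏ ≈ 7.483ℏ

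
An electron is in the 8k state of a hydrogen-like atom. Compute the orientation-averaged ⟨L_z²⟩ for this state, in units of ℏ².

⟨L_z²⟩ = 18.67 ℏ²

8k means n = 8, l = 7.
The allowed m_l values are -7, -6, -5, -4, -3, -2, -1, 0, 1, 2, 3, 4, 5, 6, 7.
Average of L_z² over 15 states: 280/15 ℏ² = 18.67 ℏ².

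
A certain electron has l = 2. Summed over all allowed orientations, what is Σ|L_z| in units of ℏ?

Σ|L_z| = 6 ℏ

The allowed m_l values are -2, -1, 0, 1, 2.
Σ|m_l| = 2(1+2+…+2) = 6.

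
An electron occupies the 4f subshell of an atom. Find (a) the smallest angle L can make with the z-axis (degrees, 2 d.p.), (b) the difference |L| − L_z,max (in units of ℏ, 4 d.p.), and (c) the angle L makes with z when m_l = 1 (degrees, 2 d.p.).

For 4f, l = 3.
cos θ_min = 3/√12, so θ_min ≈ 30.00°.
|L| − L_z,max = (2√3 − 3)ℏ ≈ 0.4641ℏ.
For m_l = 1: cos θ = 1/√12, θ ≈ 73.22°.

θ_min ≈ 30.00°; |L|−L_z,max ≈ 0.4641ℏ; θ(m_l=1) ≈ 73.22°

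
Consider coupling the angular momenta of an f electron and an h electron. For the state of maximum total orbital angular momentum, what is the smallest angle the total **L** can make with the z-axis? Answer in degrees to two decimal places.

θ_min ≈ 19.47°

Angular momentum addition gives L = |l₁ − l₂|, …, l₁ + l₂.
L ∈ {2, 3, 4, 5, 6, 7, 8}.
The maximum is L = 8, with |L_tot| = ℏ√(8·9) = 6√2 ℏ.
The minimum angle with z is arccos(8/√72) ≈ 19.47°.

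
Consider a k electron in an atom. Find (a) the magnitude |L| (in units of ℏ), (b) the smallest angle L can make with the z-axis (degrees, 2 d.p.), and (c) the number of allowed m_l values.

A k state has l = 7.
|L| = ℏ√(7·8) = 2√14 ℏ ≈ 7.483ℏ.
cos θ_min = 7/√56, so θ_min ≈ 20.70°.
There are 2l+1 = 15 values of m_l.

|L| = 2√14 ℏ ≈ 7.483ℏ; θ_min ≈ 20.70°; 15 values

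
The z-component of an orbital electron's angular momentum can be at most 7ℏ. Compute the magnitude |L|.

|L| = 2√14 ℏ ≈ 7.483ℏ

Since max m_l = l, l = 7.
|L| = ℏ√(l(l+1)) = 2√14 ℏ.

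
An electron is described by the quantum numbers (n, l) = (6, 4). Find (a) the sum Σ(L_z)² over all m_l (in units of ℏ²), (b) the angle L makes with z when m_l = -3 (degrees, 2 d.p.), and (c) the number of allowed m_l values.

Σ(L_z)² = 60 ℏ²; θ(m_l=-3) ≈ 132.13°; 9 values

Σ m_l² = 60, so Σ(L_z)² = 60 ℏ².
For m_l = -3: cos θ = -3/√20, θ ≈ 132.13°.
There are 2l+1 = 9 values of m_l.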